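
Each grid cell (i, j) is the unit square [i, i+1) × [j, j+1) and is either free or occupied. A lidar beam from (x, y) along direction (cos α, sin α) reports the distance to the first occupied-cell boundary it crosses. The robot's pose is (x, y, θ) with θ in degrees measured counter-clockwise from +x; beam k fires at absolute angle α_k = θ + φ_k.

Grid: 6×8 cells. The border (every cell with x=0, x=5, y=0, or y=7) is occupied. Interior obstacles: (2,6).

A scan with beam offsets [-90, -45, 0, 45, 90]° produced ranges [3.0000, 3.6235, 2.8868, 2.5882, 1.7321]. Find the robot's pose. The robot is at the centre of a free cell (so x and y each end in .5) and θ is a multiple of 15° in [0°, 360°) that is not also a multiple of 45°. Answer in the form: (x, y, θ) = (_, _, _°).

(x, y, θ) = (3.5, 2.5, 150°)

Candidates: 23 free-cell centres × 16 headings = 368 poses. Raycast each; keep the one whose scan matches to 4 dp.
  (1.5, 6.5, 150°): beam 1 = 0.5774 ≠ 3.0000 ✗
  (4.5, 6.5, 150°): beam 1 = 0.5774 ≠ 3.0000 ✗
  (4.5, 2.5, 30°): beam 1 = 1.0000 ≠ 3.0000 ✗
  (4.5, 2.5, 150°): beam 1 = 1.0000 ≠ 3.0000 ✗
  …
  (3.5, 2.5, 150°): r_1=3.0000, r_2=3.6235, r_3=2.8868, r_4=2.5882, r_5=1.7321 — all match ✓
Only this pose fits every beam.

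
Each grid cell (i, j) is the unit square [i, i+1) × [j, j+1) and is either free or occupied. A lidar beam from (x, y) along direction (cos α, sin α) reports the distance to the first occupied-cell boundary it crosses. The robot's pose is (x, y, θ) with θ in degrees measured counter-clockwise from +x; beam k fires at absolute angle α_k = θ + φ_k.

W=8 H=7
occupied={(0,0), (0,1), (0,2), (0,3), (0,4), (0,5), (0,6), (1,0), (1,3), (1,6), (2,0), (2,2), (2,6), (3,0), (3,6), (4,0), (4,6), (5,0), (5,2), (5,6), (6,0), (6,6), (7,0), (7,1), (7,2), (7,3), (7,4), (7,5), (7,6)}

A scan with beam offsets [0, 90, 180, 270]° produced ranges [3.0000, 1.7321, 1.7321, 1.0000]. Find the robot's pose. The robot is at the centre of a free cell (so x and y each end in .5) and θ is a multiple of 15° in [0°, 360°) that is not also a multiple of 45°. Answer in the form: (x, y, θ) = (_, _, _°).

(x, y, θ) = (2.5, 4.5, 330°)

Candidates: 27 free-cell centres × 16 headings = 432 poses. Raycast each; keep the one whose scan matches to 4 dp.
  (1.5, 1.5, 300°): beam 1 = 0.5774 ≠ 3.0000 ✗
  (4.5, 2.5, 195°): beam 1 = 1.5529 ≠ 3.0000 ✗
  (1.5, 4.5, 150°): beam 1 = 0.5774 ≠ 3.0000 ✗
  (3.5, 5.5, 285°): beam 1 = 4.6587 ≠ 3.0000 ✗
  …
  (2.5, 4.5, 330°): r_1=3.0000, r_2=1.7321, r_3=1.7321, r_4=1.0000 — all match ✓
Unique over the lattice → pose = (2.5, 4.5, 330°).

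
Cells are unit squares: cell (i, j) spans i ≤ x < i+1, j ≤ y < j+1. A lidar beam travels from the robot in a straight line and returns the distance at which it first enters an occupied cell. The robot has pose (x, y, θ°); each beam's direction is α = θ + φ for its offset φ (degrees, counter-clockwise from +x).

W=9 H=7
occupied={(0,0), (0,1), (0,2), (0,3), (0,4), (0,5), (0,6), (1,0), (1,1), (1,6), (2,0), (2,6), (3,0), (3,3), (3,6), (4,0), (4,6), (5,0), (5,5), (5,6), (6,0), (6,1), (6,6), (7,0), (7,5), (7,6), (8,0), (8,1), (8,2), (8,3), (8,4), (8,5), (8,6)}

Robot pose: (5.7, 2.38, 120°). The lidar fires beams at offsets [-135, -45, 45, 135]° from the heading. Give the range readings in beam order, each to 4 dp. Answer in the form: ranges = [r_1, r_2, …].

beam 1: φ=-135°, α=345°
  d=(0.9659,-0.2588)  start (5,2)  tX=0.3106 tY=1.4682  stride 1/|dx|=1.0353 1/|dy|=3.8637
    cross x-line → (6,2), t=0.3106
    cross x-line → (7,2), t=1.3459
    cross y-line → (7,1), t=1.4682
    cross x-line → (8,1), t=2.3811 (wall)
  → r_1 = 2.3811
beam 2: φ=-45°, α=75°
  d=(0.2588,0.9659)  start (5,2)  tX=1.1591 tY=0.6419  stride 1/|dx|=3.8637 1/|dy|=1.0353
    cross y-line → (5,3), t=0.6419
    cross x-line → (6,3), t=1.1591
    cross y-line → (6,4), t=1.6771
    cross y-line → (6,5), t=2.7124
    cross y-line → (6,6), t=3.7477 (wall)
  → r_2 = 3.7477
beam 3: φ=45°, α=165°
  d=(-0.9659,0.2588)  start (5,2)  tX=0.7247 tY=2.3955  stride 1/|dx|=1.0353 1/|dy|=3.8637
    cross x-line → (4,2), t=0.7247
    cross x-line → (3,2), t=1.7600
    cross y-line → (3,3), t=2.3955 (wall)
  → r_3 = 2.3955
beam 4: φ=135°, α=255°
  d=(-0.2588,-0.9659)  start (5,2)  tX=2.7046 tY=0.3934  stride 1/|dx|=3.8637 1/|dy|=1.0353
    cross y-line → (5,1), t=0.3934
    cross y-line → (5,0), t=1.4287 (wall)
  → r_4 = 1.4287

ranges = [2.3811, 3.7477, 2.3955, 1.4287]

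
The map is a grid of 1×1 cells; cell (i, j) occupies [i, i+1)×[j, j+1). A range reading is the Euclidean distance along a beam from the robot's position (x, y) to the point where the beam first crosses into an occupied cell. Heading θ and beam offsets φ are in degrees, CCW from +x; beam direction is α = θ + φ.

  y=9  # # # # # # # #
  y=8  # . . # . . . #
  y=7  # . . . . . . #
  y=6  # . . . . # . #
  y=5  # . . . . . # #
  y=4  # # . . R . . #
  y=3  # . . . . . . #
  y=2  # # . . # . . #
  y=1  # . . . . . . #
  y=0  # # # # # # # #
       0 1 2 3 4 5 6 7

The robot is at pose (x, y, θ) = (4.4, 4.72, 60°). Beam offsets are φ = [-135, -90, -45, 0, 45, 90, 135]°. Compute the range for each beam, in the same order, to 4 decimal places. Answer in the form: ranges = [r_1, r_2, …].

beam 1: φ=-135°, α=285°
  dir = (cos 285°, sin 285°) = (0.2588, -0.9659); from cell (4,4)
  next x-line at t=2.3182, next y-line at t=0.7454; Δt_x=3.8637, Δt_y=1.0353
    y: enter (4,3) at t=0.7454
    y: enter (4,2) at t=1.7807 ← occupied
  → r_1 = 1.7807
beam 2: φ=-90°, α=330°
  dir = (cos 330°, sin 330°) = (0.8660, -0.5000); from cell (4,4)
  next x-line at t=0.6928, next y-line at t=1.4400; Δt_x=1.1547, Δt_y=2.0000
    x: enter (5,4) at t=0.6928
    y: enter (5,3) at t=1.4400
    x: enter (6,3) at t=1.8475
    x: enter (7,3) at t=3.0022 ← occupied
  → r_2 = 3.0022
beam 3: φ=-45°, α=15°
  dir = (cos 15°, sin 15°) = (0.9659, 0.2588); from cell (4,4)
  next x-line at t=0.6212, next y-line at t=1.0818; Δt_x=1.0353, Δt_y=3.8637
    x: enter (5,4) at t=0.6212
    y: enter (5,5) at t=1.0818
    x: enter (6,5) at t=1.6564 ← occupied
  → r_3 = 1.6564
beam 4: φ=0°, α=60°
  dir = (cos 60°, sin 60°) = (0.5000, 0.8660); from cell (4,4)
  next x-line at t=1.2000, next y-line at t=0.3233; Δt_x=2.0000, Δt_y=1.1547
    y: enter (4,5) at t=0.3233
    x: enter (5,5) at t=1.2000
    y: enter (5,6) at t=1.4780 ← occupied
  → r_4 = 1.4780
beam 5: φ=45°, α=105°
  dir = (cos 105°, sin 105°) = (-0.2588, 0.9659); from cell (4,4)
  next x-line at t=1.5455, next y-line at t=0.2899; Δt_x=3.8637, Δt_y=1.0353
    y: enter (4,5) at t=0.2899
    y: enter (4,6) at t=1.3252
    x: enter (3,6) at t=1.5455
    y: enter (3,7) at t=2.3604
    y: enter (3,8) at t=3.3957 ← occupied
  → r_5 = 3.3957
beam 6: φ=90°, α=150°
  dir = (cos 150°, sin 150°) = (-0.8660, 0.5000); from cell (4,4)
  next x-line at t=0.4619, next y-line at t=0.5600; Δt_x=1.1547, Δt_y=2.0000
    x: enter (3,4) at t=0.4619
    y: enter (3,5) at t=0.5600
    x: enter (2,5) at t=1.6166
    y: enter (2,6) at t=2.5600
    x: enter (1,6) at t=2.7713
    x: enter (0,6) at t=3.9260 ← occupied
  → r_6 = 3.9260
beam 7: φ=135°, α=195°
  dir = (cos 195°, sin 195°) = (-0.9659, -0.2588); from cell (4,4)
  next x-line at t=0.4141, next y-line at t=2.7819; Δt_x=1.0353, Δt_y=3.8637
    x: enter (3,4) at t=0.4141
    x: enter (2,4) at t=1.4494
    x: enter (1,4) at t=2.4847 ← occupied
  → r_7 = 2.4847

ranges = [1.7807, 3.0022, 1.6564, 1.4780, 3.3957, 3.9260, 2.4847]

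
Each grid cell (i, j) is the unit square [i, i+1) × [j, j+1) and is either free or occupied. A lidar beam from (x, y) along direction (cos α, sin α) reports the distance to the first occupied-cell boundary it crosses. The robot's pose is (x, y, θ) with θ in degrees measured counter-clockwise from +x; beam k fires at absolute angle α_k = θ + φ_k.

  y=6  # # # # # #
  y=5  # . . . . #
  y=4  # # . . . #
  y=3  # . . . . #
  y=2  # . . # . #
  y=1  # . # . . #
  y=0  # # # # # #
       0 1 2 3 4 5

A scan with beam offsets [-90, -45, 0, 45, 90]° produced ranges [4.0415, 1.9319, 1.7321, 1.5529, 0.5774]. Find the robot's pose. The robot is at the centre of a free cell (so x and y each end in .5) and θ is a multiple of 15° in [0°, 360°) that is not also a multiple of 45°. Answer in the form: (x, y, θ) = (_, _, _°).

(x, y, θ) = (2.5, 2.5, 150°)

Enumerate (i+0.5, j+0.5, θ) over the 17 free cells and 16 admissible headings. For each, cast all 5 beams and compare to the given ranges.
  (2.5, 5.5, 330°): beam 1 = 1.0000 ≠ 4.0415 ✗
  (2.5, 5.5, 60°): beam 1 = 2.8868 ≠ 4.0415 ✗
  (1.5, 5.5, 105°): beam 1 = 1.9319 ≠ 4.0415 ✗
  …
  (2.5, 2.5, 150°): r_1=4.0415, r_2=1.9319, r_3=1.7321, r_4=1.5529, r_5=0.5774 — all match ✓
Only this pose fits every beam.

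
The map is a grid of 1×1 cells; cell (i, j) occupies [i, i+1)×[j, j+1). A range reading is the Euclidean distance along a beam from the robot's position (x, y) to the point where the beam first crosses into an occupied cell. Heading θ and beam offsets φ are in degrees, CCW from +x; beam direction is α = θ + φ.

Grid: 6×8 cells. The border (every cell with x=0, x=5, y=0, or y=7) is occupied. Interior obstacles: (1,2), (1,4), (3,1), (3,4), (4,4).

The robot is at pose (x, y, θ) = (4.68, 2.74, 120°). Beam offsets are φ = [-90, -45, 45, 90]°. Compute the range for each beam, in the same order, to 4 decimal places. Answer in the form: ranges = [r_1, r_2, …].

beam 1: φ=-90°, α=30°
  direction (0.8660, 0.5000); cell (4,2); t to first gridline: x 0.3695, y 0.5200 (then +1.1547 / +2.0000)
    (5,2) via x @ 0.3695  # hit
  → r_1 = 0.3695
beam 2: φ=-45°, α=75°
  direction (0.2588, 0.9659); cell (4,2); t to first gridline: x 1.2364, y 0.2692 (then +3.8637 / +1.0353)
    (4,3) via y @ 0.2692
    (5,3) via x @ 1.2364  # hit
  → r_2 = 1.2364
beam 3: φ=45°, α=165°
  direction (-0.9659, 0.2588); cell (4,2); t to first gridline: x 0.7040, y 1.0046 (then +1.0353 / +3.8637)
    (3,2) via x @ 0.7040
    (3,3) via y @ 1.0046
    (2,3) via x @ 1.7393
    (1,3) via x @ 2.7745
    (0,3) via x @ 3.8098  # hit
  → r_3 = 3.8098
beam 4: φ=90°, α=210°
  direction (-0.8660, -0.5000); cell (4,2); t to first gridline: x 0.7852, y 1.4800 (then +1.1547 / +2.0000)
    (3,2) via x @ 0.7852
    (3,1) via y @ 1.4800  # hit
  → r_4 = 1.4800

ranges = [0.3695, 1.2364, 3.8098, 1.4800]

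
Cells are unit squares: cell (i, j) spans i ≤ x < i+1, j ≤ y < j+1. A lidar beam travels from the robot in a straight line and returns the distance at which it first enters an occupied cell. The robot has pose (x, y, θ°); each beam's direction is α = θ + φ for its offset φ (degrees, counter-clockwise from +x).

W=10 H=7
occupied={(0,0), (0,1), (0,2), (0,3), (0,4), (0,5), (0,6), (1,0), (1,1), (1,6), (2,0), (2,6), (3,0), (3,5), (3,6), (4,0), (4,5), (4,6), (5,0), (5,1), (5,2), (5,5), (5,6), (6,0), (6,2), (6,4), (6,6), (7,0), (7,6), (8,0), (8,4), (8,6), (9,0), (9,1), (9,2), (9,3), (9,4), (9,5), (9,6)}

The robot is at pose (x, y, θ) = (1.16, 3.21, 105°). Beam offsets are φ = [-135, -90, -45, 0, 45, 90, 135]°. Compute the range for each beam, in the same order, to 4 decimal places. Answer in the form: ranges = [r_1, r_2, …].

ranges = [4.4200, 5.0107, 3.2216, 0.6182, 0.1848, 0.1656, 0.3200]

beam 1: φ=-135°, α=330°
  d=(0.8660,-0.5000)  start (1,3)  tX=0.9699 tY=0.4200  stride 1/|dx|=1.1547 1/|dy|=2.0000
    cross y-line → (1,2), t=0.4200
    cross x-line → (2,2), t=0.9699
    cross x-line → (3,2), t=2.1246
    cross y-line → (3,1), t=2.4200
    cross x-line → (4,1), t=3.2793
    cross y-line → (4,0), t=4.4200 (wall)
  → r_1 = 4.4200
beam 2: φ=-90°, α=15°
  d=(0.9659,0.2588)  start (1,3)  tX=0.8696 tY=3.0523  stride 1/|dx|=1.0353 1/|dy|=3.8637
    cross x-line → (2,3), t=0.8696
    cross x-line → (3,3), t=1.9049
    cross x-line → (4,3), t=2.9402
    cross y-line → (4,4), t=3.0523
    cross x-line → (5,4), t=3.9755
    cross x-line → (6,4), t=5.0107 (wall)
  → r_2 = 5.0107
beam 3: φ=-45°, α=60°
  d=(0.5000,0.8660)  start (1,3)  tX=1.6800 tY=0.9122  stride 1/|dx|=2.0000 1/|dy|=1.1547
    cross y-line → (1,4), t=0.9122
    cross x-line → (2,4), t=1.6800
    cross y-line → (2,5), t=2.0669
    cross y-line → (2,6), t=3.2216 (wall)
  → r_3 = 3.2216
beam 4: φ=0°, α=105°
  d=(-0.2588,0.9659)  start (1,3)  tX=0.6182 tY=0.8179  stride 1/|dx|=3.8637 1/|dy|=1.0353
    cross x-line → (0,3), t=0.6182 (wall)
  → r_4 = 0.6182
beam 5: φ=45°, α=150°
  d=(-0.8660,0.5000)  start (1,3)  tX=0.1848 tY=1.5800  stride 1/|dx|=1.1547 1/|dy|=2.0000
    cross x-line → (0,3), t=0.1848 (wall)
  → r_5 = 0.1848
beam 6: φ=90°, α=195°
  d=(-0.9659,-0.2588)  start (1,3)  tX=0.1656 tY=0.8114  stride 1/|dx|=1.0353 1/|dy|=3.8637
    cross x-line → (0,3), t=0.1656 (wall)
  → r_6 = 0.1656
beam 7: φ=135°, α=240°
  d=(-0.5000,-0.8660)  start (1,3)  tX=0.3200 tY=0.2425  stride 1/|dx|=2.0000 1/|dy|=1.1547
    cross y-line → (1,2), t=0.2425
    cross x-line → (0,2), t=0.3200 (wall)
  → r_7 = 0.3200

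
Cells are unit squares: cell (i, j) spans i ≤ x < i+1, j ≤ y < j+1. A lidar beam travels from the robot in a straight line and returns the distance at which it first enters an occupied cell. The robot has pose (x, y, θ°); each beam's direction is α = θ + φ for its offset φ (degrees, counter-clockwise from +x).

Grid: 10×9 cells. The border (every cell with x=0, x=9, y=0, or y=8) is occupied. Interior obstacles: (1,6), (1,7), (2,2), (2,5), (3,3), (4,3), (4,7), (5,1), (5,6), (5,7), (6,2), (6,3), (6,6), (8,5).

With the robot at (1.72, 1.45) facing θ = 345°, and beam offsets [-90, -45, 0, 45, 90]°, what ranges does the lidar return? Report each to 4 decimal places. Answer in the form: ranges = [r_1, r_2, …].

beam 1: φ=-90°, α=255°
  direction (-0.2588, -0.9659); cell (1,1); t to first gridline: x 2.7819, y 0.4659 (then +3.8637 / +1.0353)
    (1,0) via y @ 0.4659  # hit
  → r_1 = 0.4659
beam 2: φ=-45°, α=300°
  direction (0.5000, -0.8660); cell (1,1); t to first gridline: x 0.5600, y 0.5196 (then +2.0000 / +1.1547)
    (1,0) via y @ 0.5196  # hit
  → r_2 = 0.5196
beam 3: φ=0°, α=345°
  direction (0.9659, -0.2588); cell (1,1); t to first gridline: x 0.2899, y 1.7387 (then +1.0353 / +3.8637)
    (2,1) via x @ 0.2899
    (3,1) via x @ 1.3252
    (3,0) via y @ 1.7387  # hit
  → r_3 = 1.7387
beam 4: φ=45°, α=30°
  direction (0.8660, 0.5000); cell (1,1); t to first gridline: x 0.3233, y 1.1000 (then +1.1547 / +2.0000)
    (2,1) via x @ 0.3233
    (2,2) via y @ 1.1000  # hit
  → r_4 = 1.1000
beam 5: φ=90°, α=75°
  direction (0.2588, 0.9659); cell (1,1); t to first gridline: x 1.0818, y 0.5694 (then +3.8637 / +1.0353)
    (1,2) via y @ 0.5694
    (2,2) via x @ 1.0818  # hit
  → r_5 = 1.0818

ranges = [0.4659, 0.5196, 1.7387, 1.1000, 1.0818]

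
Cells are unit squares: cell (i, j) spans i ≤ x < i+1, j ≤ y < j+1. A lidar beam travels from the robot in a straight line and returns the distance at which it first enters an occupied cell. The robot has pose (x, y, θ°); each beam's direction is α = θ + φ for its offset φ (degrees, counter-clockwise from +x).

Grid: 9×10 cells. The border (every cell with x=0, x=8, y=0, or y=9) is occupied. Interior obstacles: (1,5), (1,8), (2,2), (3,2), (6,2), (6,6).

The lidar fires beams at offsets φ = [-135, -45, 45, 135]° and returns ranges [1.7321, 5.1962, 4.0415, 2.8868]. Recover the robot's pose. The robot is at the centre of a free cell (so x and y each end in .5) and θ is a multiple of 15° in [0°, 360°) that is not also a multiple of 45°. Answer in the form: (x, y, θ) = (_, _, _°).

(x, y, θ) = (5.5, 4.5, 195°)

Candidates: 50 free-cell centres × 16 headings = 800 poses. Raycast each; keep the one whose scan matches to 4 dp.
  (7.5, 7.5, 15°): beam 1 = 1.0000 ≠ 1.7321 ✗
  (3.5, 5.5, 300°): beam 1 = 1.5529 ≠ 1.7321 ✗
  (2.5, 3.5, 195°): beam 1 = 6.3509 ≠ 1.7321 ✗
  (2.5, 5.5, 210°): beam 1 = 3.6235 ≠ 1.7321 ✗
  …
  (5.5, 4.5, 195°): r_1=1.7321, r_2=5.1962, r_3=4.0415, r_4=2.8868 — all match ✓
Only this pose fits every beam.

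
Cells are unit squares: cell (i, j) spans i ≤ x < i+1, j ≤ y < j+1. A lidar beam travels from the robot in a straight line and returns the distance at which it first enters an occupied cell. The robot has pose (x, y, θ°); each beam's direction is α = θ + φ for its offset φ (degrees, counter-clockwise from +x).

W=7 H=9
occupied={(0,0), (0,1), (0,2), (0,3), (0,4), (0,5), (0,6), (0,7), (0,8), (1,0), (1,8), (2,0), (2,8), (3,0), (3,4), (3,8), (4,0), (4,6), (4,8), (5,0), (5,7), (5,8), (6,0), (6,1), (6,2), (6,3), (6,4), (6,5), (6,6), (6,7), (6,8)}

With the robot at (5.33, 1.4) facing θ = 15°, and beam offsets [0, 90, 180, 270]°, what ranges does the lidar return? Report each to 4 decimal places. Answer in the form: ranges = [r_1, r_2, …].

beam 1: φ=0°, α=15°
  direction (0.9659, 0.2588); cell (5,1); t to first gridline: x 0.6936, y 2.3182 (then +1.0353 / +3.8637)
    (6,1) via x @ 0.6936  # hit
  → r_1 = 0.6936
beam 2: φ=90°, α=105°
  direction (-0.2588, 0.9659); cell (5,1); t to first gridline: x 1.2750, y 0.6212 (then +3.8637 / +1.0353)
    (5,2) via y @ 0.6212
    (4,2) via x @ 1.2750
    (4,3) via y @ 1.6564
    (4,4) via y @ 2.6917
    (4,5) via y @ 3.7270
    (4,6) via y @ 4.7623  # hit
  → r_2 = 4.7623
beam 3: φ=180°, α=195°
  direction (-0.9659, -0.2588); cell (5,1); t to first gridline: x 0.3416, y 1.5455 (then +1.0353 / +3.8637)
    (4,1) via x @ 0.3416
    (3,1) via x @ 1.3769
    (3,0) via y @ 1.5455  # hit
  → r_3 = 1.5455
beam 4: φ=270°, α=285°
  direction (0.2588, -0.9659); cell (5,1); t to first gridline: x 2.5887, y 0.4141 (then +3.8637 / +1.0353)
    (5,0) via y @ 0.4141  # hit
  → r_4 = 0.4141

ranges = [0.6936, 4.7623, 1.5455, 0.4141]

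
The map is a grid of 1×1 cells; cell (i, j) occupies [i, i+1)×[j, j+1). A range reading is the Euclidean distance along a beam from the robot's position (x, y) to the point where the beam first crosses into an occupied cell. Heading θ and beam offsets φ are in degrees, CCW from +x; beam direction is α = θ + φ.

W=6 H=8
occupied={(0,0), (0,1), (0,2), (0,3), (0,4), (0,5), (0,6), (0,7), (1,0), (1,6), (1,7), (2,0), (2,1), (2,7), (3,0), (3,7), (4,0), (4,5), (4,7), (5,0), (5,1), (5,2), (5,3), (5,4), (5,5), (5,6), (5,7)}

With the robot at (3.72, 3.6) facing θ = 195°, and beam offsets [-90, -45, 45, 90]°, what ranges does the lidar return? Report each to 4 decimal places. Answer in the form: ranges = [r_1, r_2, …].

ranges = [3.5199, 3.1408, 1.8475, 2.6917]

beam 1: φ=-90°, α=105°
  direction (-0.2588, 0.9659); cell (3,3); t to first gridline: x 2.7819, y 0.4141 (then +3.8637 / +1.0353)
    (3,4) via y @ 0.4141
    (3,5) via y @ 1.4494
    (3,6) via y @ 2.4847
    (2,6) via x @ 2.7819
    (2,7) via y @ 3.5199  # hit
  → r_1 = 3.5199
beam 2: φ=-45°, α=150°
  direction (-0.8660, 0.5000); cell (3,3); t to first gridline: x 0.8314, y 0.8000 (then +1.1547 / +2.0000)
    (3,4) via y @ 0.8000
    (2,4) via x @ 0.8314
    (1,4) via x @ 1.9861
    (1,5) via y @ 2.8000
    (0,5) via x @ 3.1408  # hit
  → r_2 = 3.1408
beam 3: φ=45°, α=240°
  direction (-0.5000, -0.8660); cell (3,3); t to first gridline: x 1.4400, y 0.6928 (then +2.0000 / +1.1547)
    (3,2) via y @ 0.6928
    (2,2) via x @ 1.4400
    (2,1) via y @ 1.8475  # hit
  → r_3 = 1.8475
beam 4: φ=90°, α=285°
  direction (0.2588, -0.9659); cell (3,3); t to first gridline: x 1.0818, y 0.6212 (then +3.8637 / +1.0353)
    (3,2) via y @ 0.6212
    (4,2) via x @ 1.0818
    (4,1) via y @ 1.6564
    (4,0) via y @ 2.6917  # hit
  → r_4 = 2.6917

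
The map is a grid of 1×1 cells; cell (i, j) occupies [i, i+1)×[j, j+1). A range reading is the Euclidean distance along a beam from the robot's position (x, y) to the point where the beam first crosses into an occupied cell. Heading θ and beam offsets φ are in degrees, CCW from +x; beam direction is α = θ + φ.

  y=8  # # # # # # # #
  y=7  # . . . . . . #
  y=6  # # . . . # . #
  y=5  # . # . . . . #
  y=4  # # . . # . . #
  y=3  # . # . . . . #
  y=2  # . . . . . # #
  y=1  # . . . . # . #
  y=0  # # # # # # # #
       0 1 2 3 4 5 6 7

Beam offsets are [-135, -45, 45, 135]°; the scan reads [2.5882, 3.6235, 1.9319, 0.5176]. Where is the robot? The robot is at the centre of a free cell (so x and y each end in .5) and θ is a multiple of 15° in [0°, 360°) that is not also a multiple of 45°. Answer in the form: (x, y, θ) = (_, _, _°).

Candidates: 34 free-cell centres × 16 headings = 544 poses. Raycast each; keep the one whose scan matches to 4 dp.
  (6.5, 1.5, 120°): beam 1 = 0.5176 ≠ 2.5882 ✗
  (3.5, 1.5, 210°): beam 2 = 2.5882 ≠ 3.6235 ✗
  (3.5, 1.5, 195°): beam 1 = 2.8868 ≠ 2.5882 ✗
  (2.5, 2.5, 60°): beam 1 = 1.5529 ≠ 2.5882 ✗
  (4.5, 5.5, 150°): beam 2 = 2.5882 ≠ 3.6235 ✗
  …
  (3.5, 3.5, 60°): r_1=2.5882, r_2=3.6235, r_3=1.9319, r_4=0.5176 — all match ✓
Unique over the lattice → pose = (3.5, 3.5, 60°).

(x, y, θ) = (3.5, 3.5, 60°)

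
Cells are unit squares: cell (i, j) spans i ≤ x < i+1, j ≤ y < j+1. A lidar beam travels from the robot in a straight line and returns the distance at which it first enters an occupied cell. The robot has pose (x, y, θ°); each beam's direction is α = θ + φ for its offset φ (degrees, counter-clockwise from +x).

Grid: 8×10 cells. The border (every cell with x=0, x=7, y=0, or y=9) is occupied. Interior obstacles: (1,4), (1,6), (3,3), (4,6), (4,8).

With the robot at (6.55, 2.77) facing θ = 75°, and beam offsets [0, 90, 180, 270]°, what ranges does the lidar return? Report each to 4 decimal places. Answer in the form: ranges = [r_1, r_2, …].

beam 1: φ=0°, α=75°
  d=(0.2588,0.9659)  start (6,2)  tX=1.7387 tY=0.2381  stride 1/|dx|=3.8637 1/|dy|=1.0353
    cross y-line → (6,3), t=0.2381
    cross y-line → (6,4), t=1.2734
    cross x-line → (7,4), t=1.7387 (wall)
  → r_1 = 1.7387
beam 2: φ=90°, α=165°
  d=(-0.9659,0.2588)  start (6,2)  tX=0.5694 tY=0.8887  stride 1/|dx|=1.0353 1/|dy|=3.8637
    cross x-line → (5,2), t=0.5694
    cross y-line → (5,3), t=0.8887
    cross x-line → (4,3), t=1.6047
    cross x-line → (3,3), t=2.6400 (wall)
  → r_2 = 2.6400
beam 3: φ=180°, α=255°
  d=(-0.2588,-0.9659)  start (6,2)  tX=2.1250 tY=0.7972  stride 1/|dx|=3.8637 1/|dy|=1.0353
    cross y-line → (6,1), t=0.7972
    cross y-line → (6,0), t=1.8324 (wall)
  → r_3 = 1.8324
beam 4: φ=270°, α=345°
  d=(0.9659,-0.2588)  start (6,2)  tX=0.4659 tY=2.9751  stride 1/|dx|=1.0353 1/|dy|=3.8637
    cross x-line → (7,2), t=0.4659 (wall)
  → r_4 = 0.4659

ranges = [1.7387, 2.6400, 1.8324, 0.4659]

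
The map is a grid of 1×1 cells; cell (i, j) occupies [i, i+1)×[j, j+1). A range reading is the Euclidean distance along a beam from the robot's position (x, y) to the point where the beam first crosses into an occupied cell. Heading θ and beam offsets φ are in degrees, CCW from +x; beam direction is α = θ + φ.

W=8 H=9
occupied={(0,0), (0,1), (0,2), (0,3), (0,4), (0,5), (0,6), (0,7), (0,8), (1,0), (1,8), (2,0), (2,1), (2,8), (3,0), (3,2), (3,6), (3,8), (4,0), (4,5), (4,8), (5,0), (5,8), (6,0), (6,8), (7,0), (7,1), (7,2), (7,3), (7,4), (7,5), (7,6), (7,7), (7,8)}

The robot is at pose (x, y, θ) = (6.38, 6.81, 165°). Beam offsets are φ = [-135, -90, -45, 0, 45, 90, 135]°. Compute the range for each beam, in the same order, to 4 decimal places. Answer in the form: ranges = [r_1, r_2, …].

ranges = [0.7159, 1.2320, 1.3741, 4.5978, 1.6200, 6.0150, 1.2400]

beam 1: φ=-135°, α=30°
  d=(0.8660,0.5000)  start (6,6)  tX=0.7159 tY=0.3800  stride 1/|dx|=1.1547 1/|dy|=2.0000
    cross y-line → (6,7), t=0.3800
    cross x-line → (7,7), t=0.7159 (wall)
  → r_1 = 0.7159
beam 2: φ=-90°, α=75°
  d=(0.2588,0.9659)  start (6,6)  tX=2.3955 tY=0.1967  stride 1/|dx|=3.8637 1/|dy|=1.0353
    cross y-line → (6,7), t=0.1967
    cross y-line → (6,8), t=1.2320 (wall)
  → r_2 = 1.2320
beam 3: φ=-45°, α=120°
  d=(-0.5000,0.8660)  start (6,6)  tX=0.7600 tY=0.2194  stride 1/|dx|=2.0000 1/|dy|=1.1547
    cross y-line → (6,7), t=0.2194
    cross x-line → (5,7), t=0.7600
    cross y-line → (5,8), t=1.3741 (wall)
  → r_3 = 1.3741
beam 4: φ=0°, α=165°
  d=(-0.9659,0.2588)  start (6,6)  tX=0.3934 tY=0.7341  stride 1/|dx|=1.0353 1/|dy|=3.8637
    cross x-line → (5,6), t=0.3934
    cross y-line → (5,7), t=0.7341
    cross x-line → (4,7), t=1.4287
    cross x-line → (3,7), t=2.4640
    cross x-line → (2,7), t=3.4992
    cross x-line → (1,7), t=4.5345
    cross y-line → (1,8), t=4.5978 (wall)
  → r_4 = 4.5978
beam 5: φ=45°, α=210°
  d=(-0.8660,-0.5000)  start (6,6)  tX=0.4388 tY=1.6200  stride 1/|dx|=1.1547 1/|dy|=2.0000
    cross x-line → (5,6), t=0.4388
    cross x-line → (4,6), t=1.5935
    cross y-line → (4,5), t=1.6200 (wall)
  → r_5 = 1.6200
beam 6: φ=90°, α=255°
  d=(-0.2588,-0.9659)  start (6,6)  tX=1.4682 tY=0.8386  stride 1/|dx|=3.8637 1/|dy|=1.0353
    cross y-line → (6,5), t=0.8386
    cross x-line → (5,5), t=1.4682
    cross y-line → (5,4), t=1.8738
    cross y-line → (5,3), t=2.9091
    cross y-line → (5,2), t=3.9444
    cross y-line → (5,1), t=4.9797
    cross x-line → (4,1), t=5.3319
    cross y-line → (4,0), t=6.0150 (wall)
  → r_6 = 6.0150
beam 7: φ=135°, α=300°
  d=(0.5000,-0.8660)  start (6,6)  tX=1.2400 tY=0.9353  stride 1/|dx|=2.0000 1/|dy|=1.1547
    cross y-line → (6,5), t=0.9353
    cross x-line → (7,5), t=1.2400 (wall)
  → r_7 = 1.2400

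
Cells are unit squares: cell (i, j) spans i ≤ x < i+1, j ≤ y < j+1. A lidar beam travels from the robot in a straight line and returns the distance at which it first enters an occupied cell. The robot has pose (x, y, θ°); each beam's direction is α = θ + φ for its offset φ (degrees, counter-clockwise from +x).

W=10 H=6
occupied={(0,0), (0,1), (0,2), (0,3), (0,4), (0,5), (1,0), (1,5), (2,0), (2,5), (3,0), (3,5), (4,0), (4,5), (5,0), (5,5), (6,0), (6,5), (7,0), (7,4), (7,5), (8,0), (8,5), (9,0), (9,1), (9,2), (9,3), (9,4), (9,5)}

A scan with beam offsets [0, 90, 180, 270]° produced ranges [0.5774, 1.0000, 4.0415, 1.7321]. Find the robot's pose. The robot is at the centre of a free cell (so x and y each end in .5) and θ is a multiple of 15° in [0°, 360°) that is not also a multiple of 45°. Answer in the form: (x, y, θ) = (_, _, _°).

The pose lattice has 31·16 = 496 candidates. Test each by forward raycasting.
  (7.5, 1.5, 285°): beam 1 = 0.5176 ≠ 0.5774 ✗
  (1.5, 2.5, 75°): beam 1 = 2.5882 ≠ 0.5774 ✗
  (3.5, 4.5, 255°): beam 1 = 3.6235 ≠ 0.5774 ✗
  (1.5, 4.5, 60°): beam 2 = 0.5774 ≠ 1.0000 ✗
  (5.5, 1.5, 285°): beam 1 = 0.5176 ≠ 0.5774 ✗
  …
  (2.5, 1.5, 240°): r_1=0.5774, r_2=1.0000, r_3=4.0415, r_4=1.7321 — all match ✓
Unique over the lattice → pose = (2.5, 1.5, 240°).

(x, y, θ) = (2.5, 1.5, 240°)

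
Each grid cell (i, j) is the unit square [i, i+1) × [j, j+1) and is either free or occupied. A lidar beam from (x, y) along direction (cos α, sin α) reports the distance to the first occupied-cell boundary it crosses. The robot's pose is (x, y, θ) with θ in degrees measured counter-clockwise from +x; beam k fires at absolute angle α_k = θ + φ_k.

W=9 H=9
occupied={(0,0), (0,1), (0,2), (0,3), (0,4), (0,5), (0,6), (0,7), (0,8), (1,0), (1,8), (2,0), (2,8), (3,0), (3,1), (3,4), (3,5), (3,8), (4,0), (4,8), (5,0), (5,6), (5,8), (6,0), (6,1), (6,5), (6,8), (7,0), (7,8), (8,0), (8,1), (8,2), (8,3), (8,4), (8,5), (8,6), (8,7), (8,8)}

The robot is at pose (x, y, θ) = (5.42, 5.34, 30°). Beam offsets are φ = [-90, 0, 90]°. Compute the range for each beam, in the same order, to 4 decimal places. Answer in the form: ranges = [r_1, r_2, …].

ranges = [5.0114, 0.6697, 0.7621]

beam 1: φ=-90°, α=300°
  dir = (cos 300°, sin 300°) = (0.5000, -0.8660); from cell (5,5)
  next x-line at t=1.1600, next y-line at t=0.3926; Δt_x=2.0000, Δt_y=1.1547
    y: enter (5,4) at t=0.3926
    x: enter (6,4) at t=1.1600
    y: enter (6,3) at t=1.5473
    y: enter (6,2) at t=2.7020
    x: enter (7,2) at t=3.1600
    y: enter (7,1) at t=3.8567
    y: enter (7,0) at t=5.0114 ← occupied
  → r_1 = 5.0114
beam 2: φ=0°, α=30°
  dir = (cos 30°, sin 30°) = (0.8660, 0.5000); from cell (5,5)
  next x-line at t=0.6697, next y-line at t=1.3200; Δt_x=1.1547, Δt_y=2.0000
    x: enter (6,5) at t=0.6697 ← occupied
  → r_2 = 0.6697
beam 3: φ=90°, α=120°
  dir = (cos 120°, sin 120°) = (-0.5000, 0.8660); from cell (5,5)
  next x-line at t=0.8400, next y-line at t=0.7621; Δt_x=2.0000, Δt_y=1.1547
    y: enter (5,6) at t=0.7621 ← occupied
  → r_3 = 0.7621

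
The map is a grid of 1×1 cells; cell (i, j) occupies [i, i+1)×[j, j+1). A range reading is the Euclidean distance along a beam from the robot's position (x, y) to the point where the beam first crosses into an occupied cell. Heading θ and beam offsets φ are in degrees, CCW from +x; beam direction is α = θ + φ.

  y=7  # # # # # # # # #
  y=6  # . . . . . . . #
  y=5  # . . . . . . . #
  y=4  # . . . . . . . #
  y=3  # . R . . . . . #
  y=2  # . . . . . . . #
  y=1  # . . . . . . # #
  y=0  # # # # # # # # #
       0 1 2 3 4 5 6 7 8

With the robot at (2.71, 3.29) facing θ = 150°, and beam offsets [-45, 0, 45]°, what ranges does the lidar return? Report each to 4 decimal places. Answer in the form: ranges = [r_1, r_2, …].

beam 1: φ=-45°, α=105°
  dir = (cos 105°, sin 105°) = (-0.2588, 0.9659); from cell (2,3)
  next x-line at t=2.7432, next y-line at t=0.7350; Δt_x=3.8637, Δt_y=1.0353
    y: enter (2,4) at t=0.7350
    y: enter (2,5) at t=1.7703
    x: enter (1,5) at t=2.7432
    y: enter (1,6) at t=2.8056
    y: enter (1,7) at t=3.8409 ← occupied
  → r_1 = 3.8409
beam 2: φ=0°, α=150°
  dir = (cos 150°, sin 150°) = (-0.8660, 0.5000); from cell (2,3)
  next x-line at t=0.8198, next y-line at t=1.4200; Δt_x=1.1547, Δt_y=2.0000
    x: enter (1,3) at t=0.8198
    y: enter (1,4) at t=1.4200
    x: enter (0,4) at t=1.9745 ← occupied
  → r_2 = 1.9745
beam 3: φ=45°, α=195°
  dir = (cos 195°, sin 195°) = (-0.9659, -0.2588); from cell (2,3)
  next x-line at t=0.7350, next y-line at t=1.1205; Δt_x=1.0353, Δt_y=3.8637
    x: enter (1,3) at t=0.7350
    y: enter (1,2) at t=1.1205
    x: enter (0,2) at t=1.7703 ← occupied
  → r_3 = 1.7703

ranges = [3.8409, 1.9745, 1.7703]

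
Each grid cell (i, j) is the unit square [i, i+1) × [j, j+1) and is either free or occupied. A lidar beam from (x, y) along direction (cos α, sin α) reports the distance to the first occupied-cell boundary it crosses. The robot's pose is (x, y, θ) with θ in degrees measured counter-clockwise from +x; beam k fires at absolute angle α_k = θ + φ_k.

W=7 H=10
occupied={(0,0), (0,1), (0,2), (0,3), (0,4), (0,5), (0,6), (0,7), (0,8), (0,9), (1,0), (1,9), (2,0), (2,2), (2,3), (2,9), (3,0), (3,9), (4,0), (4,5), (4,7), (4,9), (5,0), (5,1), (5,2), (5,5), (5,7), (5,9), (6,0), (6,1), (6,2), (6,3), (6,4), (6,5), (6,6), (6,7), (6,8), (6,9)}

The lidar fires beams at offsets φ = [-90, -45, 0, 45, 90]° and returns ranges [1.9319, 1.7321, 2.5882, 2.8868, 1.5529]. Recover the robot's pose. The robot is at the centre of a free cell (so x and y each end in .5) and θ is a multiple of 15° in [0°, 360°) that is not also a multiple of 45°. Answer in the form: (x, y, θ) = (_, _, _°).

(x, y, θ) = (2.5, 6.5, 75°)

Candidates: 32 free-cell centres × 16 headings = 512 poses. Raycast each; keep the one whose scan matches to 4 dp.
  (2.5, 8.5, 255°): beam 1 = 1.5529 ≠ 1.9319 ✗
  (1.5, 5.5, 120°): beam 1 = 3.0000 ≠ 1.9319 ✗
  (4.5, 1.5, 255°): beam 2 = 1.0000 ≠ 1.7321 ✗
  (2.5, 1.5, 75°): beam 2 = 2.8868 ≠ 1.7321 ✗
  (5.5, 4.5, 240°): beam 1 = 1.0000 ≠ 1.9319 ✗
  …
  (2.5, 6.5, 75°): r_1=1.9319, r_2=1.7321, r_3=2.5882, r_4=2.8868, r_5=1.5529 — all match ✓
Only this pose fits every beam.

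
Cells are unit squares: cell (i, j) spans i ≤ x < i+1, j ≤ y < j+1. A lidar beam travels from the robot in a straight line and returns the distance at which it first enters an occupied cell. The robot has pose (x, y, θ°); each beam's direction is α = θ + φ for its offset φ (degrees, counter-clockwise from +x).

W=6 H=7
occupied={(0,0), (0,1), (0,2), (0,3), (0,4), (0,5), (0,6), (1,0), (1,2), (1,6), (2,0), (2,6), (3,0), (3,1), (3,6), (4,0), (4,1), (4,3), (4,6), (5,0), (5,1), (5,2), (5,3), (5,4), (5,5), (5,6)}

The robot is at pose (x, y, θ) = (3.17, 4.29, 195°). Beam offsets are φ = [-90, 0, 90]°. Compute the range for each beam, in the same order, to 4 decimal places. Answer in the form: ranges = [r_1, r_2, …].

beam 1: φ=-90°, α=105°
  dir = (cos 105°, sin 105°) = (-0.2588, 0.9659); from cell (3,4)
  next x-line at t=0.6568, next y-line at t=0.7350; Δt_x=3.8637, Δt_y=1.0353
    x: enter (2,4) at t=0.6568
    y: enter (2,5) at t=0.7350
    y: enter (2,6) at t=1.7703 ← occupied
  → r_1 = 1.7703
beam 2: φ=0°, α=195°
  dir = (cos 195°, sin 195°) = (-0.9659, -0.2588); from cell (3,4)
  next x-line at t=0.1760, next y-line at t=1.1205; Δt_x=1.0353, Δt_y=3.8637
    x: enter (2,4) at t=0.1760
    y: enter (2,3) at t=1.1205
    x: enter (1,3) at t=1.2113
    x: enter (0,3) at t=2.2465 ← occupied
  → r_2 = 2.2465
beam 3: φ=90°, α=285°
  dir = (cos 285°, sin 285°) = (0.2588, -0.9659); from cell (3,4)
  next x-line at t=3.2069, next y-line at t=0.3002; Δt_x=3.8637, Δt_y=1.0353
    y: enter (3,3) at t=0.3002
    y: enter (3,2) at t=1.3355
    y: enter (3,1) at t=2.3708 ← occupied
  → r_3 = 2.3708

ranges = [1.7703, 2.2465, 2.3708]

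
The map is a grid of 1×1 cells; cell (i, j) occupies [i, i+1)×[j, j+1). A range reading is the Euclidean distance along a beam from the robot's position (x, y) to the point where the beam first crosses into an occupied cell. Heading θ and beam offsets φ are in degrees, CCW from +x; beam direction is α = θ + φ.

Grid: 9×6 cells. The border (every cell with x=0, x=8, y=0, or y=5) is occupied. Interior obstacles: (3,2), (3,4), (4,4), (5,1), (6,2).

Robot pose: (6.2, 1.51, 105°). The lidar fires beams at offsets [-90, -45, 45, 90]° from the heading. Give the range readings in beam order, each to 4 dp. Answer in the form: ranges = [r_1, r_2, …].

ranges = [1.8635, 0.5658, 0.2309, 0.2071]

beam 1: φ=-90°, α=15°
  dir = (cos 15°, sin 15°) = (0.9659, 0.2588); from cell (6,1)
  next x-line at t=0.8282, next y-line at t=1.8932; Δt_x=1.0353, Δt_y=3.8637
    x: enter (7,1) at t=0.8282
    x: enter (8,1) at t=1.8635 ← occupied
  → r_1 = 1.8635
beam 2: φ=-45°, α=60°
  dir = (cos 60°, sin 60°) = (0.5000, 0.8660); from cell (6,1)
  next x-line at t=1.6000, next y-line at t=0.5658; Δt_x=2.0000, Δt_y=1.1547
    y: enter (6,2) at t=0.5658 ← occupied
  → r_2 = 0.5658
beam 3: φ=45°, α=150°
  dir = (cos 150°, sin 150°) = (-0.8660, 0.5000); from cell (6,1)
  next x-line at t=0.2309, next y-line at t=0.9800; Δt_x=1.1547, Δt_y=2.0000
    x: enter (5,1) at t=0.2309 ← occupied
  → r_3 = 0.2309
beam 4: φ=90°, α=195°
  dir = (cos 195°, sin 195°) = (-0.9659, -0.2588); from cell (6,1)
  next x-line at t=0.2071, next y-line at t=1.9705; Δt_x=1.0353, Δt_y=3.8637
    x: enter (5,1) at t=0.2071 ← occupied
  → r_4 = 0.2071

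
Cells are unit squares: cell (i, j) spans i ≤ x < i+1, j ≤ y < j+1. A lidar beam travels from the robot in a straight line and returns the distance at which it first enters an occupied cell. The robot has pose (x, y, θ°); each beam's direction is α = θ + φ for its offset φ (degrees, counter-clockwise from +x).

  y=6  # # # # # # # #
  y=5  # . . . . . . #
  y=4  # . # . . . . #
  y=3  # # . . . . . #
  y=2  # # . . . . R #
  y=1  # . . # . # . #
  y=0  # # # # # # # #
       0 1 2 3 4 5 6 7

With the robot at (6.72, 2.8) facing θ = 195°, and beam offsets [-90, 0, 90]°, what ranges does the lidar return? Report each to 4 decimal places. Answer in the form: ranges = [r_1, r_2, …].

beam 1: φ=-90°, α=105°
  dir = (cos 105°, sin 105°) = (-0.2588, 0.9659); from cell (6,2)
  next x-line at t=2.7819, next y-line at t=0.2071; Δt_x=3.8637, Δt_y=1.0353
    y: enter (6,3) at t=0.2071
    y: enter (6,4) at t=1.2423
    y: enter (6,5) at t=2.2776
    x: enter (5,5) at t=2.7819
    y: enter (5,6) at t=3.3129 ← occupied
  → r_1 = 3.3129
beam 2: φ=0°, α=195°
  dir = (cos 195°, sin 195°) = (-0.9659, -0.2588); from cell (6,2)
  next x-line at t=0.7454, next y-line at t=3.0910; Δt_x=1.0353, Δt_y=3.8637
    x: enter (5,2) at t=0.7454
    x: enter (4,2) at t=1.7807
    x: enter (3,2) at t=2.8160
    y: enter (3,1) at t=3.0910 ← occupied
  → r_2 = 3.0910
beam 3: φ=90°, α=285°
  dir = (cos 285°, sin 285°) = (0.2588, -0.9659); from cell (6,2)
  next x-line at t=1.0818, next y-line at t=0.8282; Δt_x=3.8637, Δt_y=1.0353
    y: enter (6,1) at t=0.8282
    x: enter (7,1) at t=1.0818 ← occupied
  → r_3 = 1.0818

ranges = [3.3129, 3.0910, 1.0818]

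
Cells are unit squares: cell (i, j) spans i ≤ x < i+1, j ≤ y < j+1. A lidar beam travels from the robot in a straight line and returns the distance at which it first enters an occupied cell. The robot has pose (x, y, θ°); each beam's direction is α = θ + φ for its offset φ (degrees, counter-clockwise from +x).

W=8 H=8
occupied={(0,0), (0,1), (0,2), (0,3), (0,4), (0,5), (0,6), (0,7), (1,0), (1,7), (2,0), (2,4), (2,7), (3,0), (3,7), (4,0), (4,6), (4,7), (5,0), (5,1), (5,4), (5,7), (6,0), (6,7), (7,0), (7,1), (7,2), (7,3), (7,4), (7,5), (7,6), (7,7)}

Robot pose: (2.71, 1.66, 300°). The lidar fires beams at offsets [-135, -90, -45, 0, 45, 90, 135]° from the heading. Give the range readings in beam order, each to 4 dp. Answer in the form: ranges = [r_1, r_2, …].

ranges = [1.7703, 1.3200, 0.6833, 0.7621, 2.3708, 4.9537, 4.9842]

beam 1: φ=-135°, α=165°
  dir = (cos 165°, sin 165°) = (-0.9659, 0.2588); from cell (2,1)
  next x-line at t=0.7350, next y-line at t=1.3137; Δt_x=1.0353, Δt_y=3.8637
    x: enter (1,1) at t=0.7350
    y: enter (1,2) at t=1.3137
    x: enter (0,2) at t=1.7703 ← occupied
  → r_1 = 1.7703
beam 2: φ=-90°, α=210°
  dir = (cos 210°, sin 210°) = (-0.8660, -0.5000); from cell (2,1)
  next x-line at t=0.8198, next y-line at t=1.3200; Δt_x=1.1547, Δt_y=2.0000
    x: enter (1,1) at t=0.8198
    y: enter (1,0) at t=1.3200 ← occupied
  → r_2 = 1.3200
beam 3: φ=-45°, α=255°
  dir = (cos 255°, sin 255°) = (-0.2588, -0.9659); from cell (2,1)
  next x-line at t=2.7432, next y-line at t=0.6833; Δt_x=3.8637, Δt_y=1.0353
    y: enter (2,0) at t=0.6833 ← occupied
  → r_3 = 0.6833
beam 4: φ=0°, α=300°
  dir = (cos 300°, sin 300°) = (0.5000, -0.8660); from cell (2,1)
  next x-line at t=0.5800, next y-line at t=0.7621; Δt_x=2.0000, Δt_y=1.1547
    x: enter (3,1) at t=0.5800
    y: enter (3,0) at t=0.7621 ← occupied
  → r_4 = 0.7621
beam 5: φ=45°, α=345°
  dir = (cos 345°, sin 345°) = (0.9659, -0.2588); from cell (2,1)
  next x-line at t=0.3002, next y-line at t=2.5500; Δt_x=1.0353, Δt_y=3.8637
    x: enter (3,1) at t=0.3002
    x: enter (4,1) at t=1.3355
    x: enter (5,1) at t=2.3708 ← occupied
  → r_5 = 2.3708
beam 6: φ=90°, α=30°
  dir = (cos 30°, sin 30°) = (0.8660, 0.5000); from cell (2,1)
  next x-line at t=0.3349, next y-line at t=0.6800; Δt_x=1.1547, Δt_y=2.0000
    x: enter (3,1) at t=0.3349
    y: enter (3,2) at t=0.6800
    x: enter (4,2) at t=1.4896
    x: enter (5,2) at t=2.6443
    y: enter (5,3) at t=2.6800
    x: enter (6,3) at t=3.7990
    y: enter (6,4) at t=4.6800
    x: enter (7,4) at t=4.9537 ← occupied
  → r_6 = 4.9537
beam 7: φ=135°, α=75°
  dir = (cos 75°, sin 75°) = (0.2588, 0.9659); from cell (2,1)
  next x-line at t=1.1205, next y-line at t=0.3520; Δt_x=3.8637, Δt_y=1.0353
    y: enter (2,2) at t=0.3520
    x: enter (3,2) at t=1.1205
    y: enter (3,3) at t=1.3873
    y: enter (3,4) at t=2.4225
    y: enter (3,5) at t=3.4578
    y: enter (3,6) at t=4.4931
    x: enter (4,6) at t=4.9842 ← occupied
  → r_7 = 4.9842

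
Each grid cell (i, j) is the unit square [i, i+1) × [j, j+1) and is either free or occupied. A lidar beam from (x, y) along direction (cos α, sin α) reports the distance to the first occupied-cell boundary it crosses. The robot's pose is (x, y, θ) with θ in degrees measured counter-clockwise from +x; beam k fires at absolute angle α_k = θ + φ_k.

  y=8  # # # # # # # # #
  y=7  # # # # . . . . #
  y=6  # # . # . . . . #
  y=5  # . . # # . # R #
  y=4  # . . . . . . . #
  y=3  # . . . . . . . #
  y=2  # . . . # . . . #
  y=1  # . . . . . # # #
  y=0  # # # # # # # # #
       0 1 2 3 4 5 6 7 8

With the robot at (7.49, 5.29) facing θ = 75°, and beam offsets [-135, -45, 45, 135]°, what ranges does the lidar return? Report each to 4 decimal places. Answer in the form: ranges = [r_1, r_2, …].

beam 1: φ=-135°, α=300°
  d=(0.5000,-0.8660)  start (7,5)  tX=1.0200 tY=0.3349  stride 1/|dx|=2.0000 1/|dy|=1.1547
    cross y-line → (7,4), t=0.3349
    cross x-line → (8,4), t=1.0200 (wall)
  → r_1 = 1.0200
beam 2: φ=-45°, α=30°
  d=(0.8660,0.5000)  start (7,5)  tX=0.5889 tY=1.4200  stride 1/|dx|=1.1547 1/|dy|=2.0000
    cross x-line → (8,5), t=0.5889 (wall)
  → r_2 = 0.5889
beam 3: φ=45°, α=120°
  d=(-0.5000,0.8660)  start (7,5)  tX=0.9800 tY=0.8198  stride 1/|dx|=2.0000 1/|dy|=1.1547
    cross y-line → (7,6), t=0.8198
    cross x-line → (6,6), t=0.9800
    cross y-line → (6,7), t=1.9745
    cross x-line → (5,7), t=2.9800
    cross y-line → (5,8), t=3.1292 (wall)
  → r_3 = 3.1292
beam 4: φ=135°, α=210°
  d=(-0.8660,-0.5000)  start (7,5)  tX=0.5658 tY=0.5800  stride 1/|dx|=1.1547 1/|dy|=2.0000
    cross x-line → (6,5), t=0.5658 (wall)
  → r_4 = 0.5658

ranges = [1.0200, 0.5889, 3.1292, 0.5658]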